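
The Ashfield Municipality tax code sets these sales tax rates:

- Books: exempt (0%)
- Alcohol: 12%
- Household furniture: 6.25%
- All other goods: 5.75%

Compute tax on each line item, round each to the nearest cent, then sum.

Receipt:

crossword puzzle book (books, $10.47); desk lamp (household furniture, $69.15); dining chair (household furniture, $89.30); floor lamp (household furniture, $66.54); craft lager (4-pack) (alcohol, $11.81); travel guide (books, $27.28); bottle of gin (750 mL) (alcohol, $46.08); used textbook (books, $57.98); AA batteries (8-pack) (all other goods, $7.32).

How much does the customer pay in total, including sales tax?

$407.36

Crossword puzzle book $10.47: books → 0% → $0.00
Desk lamp $69.15: household furniture → 6.25% → $4.32
Dining chair $89.30: household furniture → 6.25% → $5.58
Floor lamp $66.54: household furniture → 6.25% → $4.16
Craft lager (4-pack) $11.81: alcohol → 12% → $1.42
Travel guide $27.28: books → 0% → $0.00
Bottle of gin (750 mL) $46.08: alcohol → 12% → $5.53
Used textbook $57.98: books → 0% → $0.00
AA batteries (8-pack) $7.32: all other goods → 5.75% → $0.42
Subtotal = $385.93; tax = $21.43; total due = $407.36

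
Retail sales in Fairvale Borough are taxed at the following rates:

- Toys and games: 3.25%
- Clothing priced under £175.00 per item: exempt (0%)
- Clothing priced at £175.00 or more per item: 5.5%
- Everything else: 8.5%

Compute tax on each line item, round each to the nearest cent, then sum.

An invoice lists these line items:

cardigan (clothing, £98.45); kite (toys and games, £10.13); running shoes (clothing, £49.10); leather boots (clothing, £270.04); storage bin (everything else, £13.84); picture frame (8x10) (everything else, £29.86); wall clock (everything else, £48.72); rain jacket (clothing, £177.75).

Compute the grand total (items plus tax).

£730.71

Cardigan £98.45: clothing, under £175.00 → 0% → £0.00
Kite £10.13: toys and games → 3.25% → £0.33
Running shoes £49.10: clothing, under £175.00 → 0% → £0.00
Leather boots £270.04: clothing, £175.00 or more → 5.5% → £14.85
Storage bin £13.84: everything else → 8.5% → £1.18
Picture frame (8x10) £29.86: everything else → 8.5% → £2.54
Wall clock £48.72: everything else → 8.5% → £4.14
Rain jacket £177.75: clothing, £175.00 or more → 5.5% → £9.78
Subtotal = £697.89; tax = £32.82; total due = £730.71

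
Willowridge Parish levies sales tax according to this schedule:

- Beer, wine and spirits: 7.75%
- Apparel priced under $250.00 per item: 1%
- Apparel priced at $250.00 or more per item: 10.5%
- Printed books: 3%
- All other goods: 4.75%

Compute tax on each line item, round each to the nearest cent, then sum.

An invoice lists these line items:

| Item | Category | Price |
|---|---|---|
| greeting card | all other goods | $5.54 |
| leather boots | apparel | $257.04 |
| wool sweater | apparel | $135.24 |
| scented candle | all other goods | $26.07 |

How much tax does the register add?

$29.84

Greeting card $5.54: all other goods → 4.75% → $0.26
Leather boots $257.04: apparel, $250.00 or more → 10.5% → $26.99
Wool sweater $135.24: apparel, under $250.00 → 1% → $1.35
Scented candle $26.07: all other goods → 4.75% → $1.24
Total tax = $0.26 + $26.99 + $1.35 + $1.24 = $29.84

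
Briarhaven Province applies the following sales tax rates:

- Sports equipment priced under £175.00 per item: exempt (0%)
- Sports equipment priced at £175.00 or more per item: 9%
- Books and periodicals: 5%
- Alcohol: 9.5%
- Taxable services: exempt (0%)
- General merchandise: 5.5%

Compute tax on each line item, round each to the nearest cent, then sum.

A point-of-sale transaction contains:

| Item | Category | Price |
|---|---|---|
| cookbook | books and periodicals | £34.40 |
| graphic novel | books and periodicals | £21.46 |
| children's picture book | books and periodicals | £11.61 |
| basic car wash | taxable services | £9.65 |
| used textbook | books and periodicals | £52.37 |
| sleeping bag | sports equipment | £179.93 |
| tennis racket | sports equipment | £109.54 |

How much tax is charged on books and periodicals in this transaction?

Cookbook £34.40: books and periodicals → 5% → £1.72
Graphic novel £21.46: books and periodicals → 5% → £1.07
Children's picture book £11.61: books and periodicals → 5% → £0.58
Used textbook £52.37: books and periodicals → 5% → £2.62
Tax on books and periodicals = £1.72 + £1.07 + £0.58 + £2.62 = £5.99

£5.99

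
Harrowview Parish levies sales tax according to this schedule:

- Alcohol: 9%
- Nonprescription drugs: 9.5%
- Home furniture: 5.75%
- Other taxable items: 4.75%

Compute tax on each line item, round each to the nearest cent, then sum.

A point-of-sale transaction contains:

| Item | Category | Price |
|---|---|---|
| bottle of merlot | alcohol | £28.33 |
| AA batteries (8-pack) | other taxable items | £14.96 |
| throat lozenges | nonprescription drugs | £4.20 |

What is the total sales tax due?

Bottle of merlot £28.33: alcohol → 9% → £2.55
AA batteries (8-pack) £14.96: other taxable items → 4.75% → £0.71
Throat lozenges £4.20: nonprescription drugs → 9.5% → £0.40
Total tax = £2.55 + £0.71 + £0.40 = £3.66

£3.66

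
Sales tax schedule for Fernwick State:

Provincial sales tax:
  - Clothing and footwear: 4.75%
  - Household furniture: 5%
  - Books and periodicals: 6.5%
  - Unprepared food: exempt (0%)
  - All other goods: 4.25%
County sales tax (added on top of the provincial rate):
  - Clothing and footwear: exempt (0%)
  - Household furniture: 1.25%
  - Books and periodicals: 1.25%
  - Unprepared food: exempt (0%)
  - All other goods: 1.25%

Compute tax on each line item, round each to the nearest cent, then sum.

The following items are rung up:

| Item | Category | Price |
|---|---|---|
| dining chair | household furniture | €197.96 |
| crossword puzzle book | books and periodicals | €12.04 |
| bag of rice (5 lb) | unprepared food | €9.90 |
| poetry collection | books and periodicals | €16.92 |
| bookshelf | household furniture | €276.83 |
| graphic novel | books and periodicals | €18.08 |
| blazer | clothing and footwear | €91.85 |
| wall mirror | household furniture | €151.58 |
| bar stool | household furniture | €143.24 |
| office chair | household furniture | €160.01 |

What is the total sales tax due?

Dining chair €197.96: household furniture → 5% + 1.25% county = 6.25% → €12.37
Crossword puzzle book €12.04: books and periodicals → 6.5% + 1.25% county = 7.75% → €0.93
Bag of rice (5 lb) €9.90: unprepared food → 0% + 0% county = 0% → €0.00
Poetry collection €16.92: books and periodicals → 6.5% + 1.25% county = 7.75% → €1.31
Bookshelf €276.83: household furniture → 5% + 1.25% county = 6.25% → €17.30
Graphic novel €18.08: books and periodicals → 6.5% + 1.25% county = 7.75% → €1.40
Blazer €91.85: clothing and footwear → 4.75% + 0% county = 4.75% → €4.36
Wall mirror €151.58: household furniture → 5% + 1.25% county = 6.25% → €9.47
Bar stool €143.24: household furniture → 5% + 1.25% county = 6.25% → €8.95
Office chair €160.01: household furniture → 5% + 1.25% county = 6.25% → €10.00
Total tax = €12.37 + €0.93 + €1.31 + €17.30 + €1.40 + €4.36 + €9.47 + €8.95 + €10.00 = €66.09

€66.09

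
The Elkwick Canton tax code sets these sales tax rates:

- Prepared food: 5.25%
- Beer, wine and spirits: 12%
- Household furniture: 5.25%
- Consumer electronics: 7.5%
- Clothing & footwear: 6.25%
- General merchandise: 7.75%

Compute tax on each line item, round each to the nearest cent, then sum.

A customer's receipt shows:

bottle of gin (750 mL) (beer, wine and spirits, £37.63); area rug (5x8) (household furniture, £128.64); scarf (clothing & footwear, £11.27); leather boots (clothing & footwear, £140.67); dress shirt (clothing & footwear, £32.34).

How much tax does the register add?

£22.78

Bottle of gin (750 mL) £37.63: beer, wine and spirits → 12% → £4.52
Area rug (5x8) £128.64: household furniture → 5.25% → £6.75
Scarf £11.27: clothing & footwear → 6.25% → £0.70
Leather boots £140.67: clothing & footwear → 6.25% → £8.79
Dress shirt £32.34: clothing & footwear → 6.25% → £2.02
Total tax = £4.52 + £6.75 + £0.70 + £8.79 + £2.02 = £22.78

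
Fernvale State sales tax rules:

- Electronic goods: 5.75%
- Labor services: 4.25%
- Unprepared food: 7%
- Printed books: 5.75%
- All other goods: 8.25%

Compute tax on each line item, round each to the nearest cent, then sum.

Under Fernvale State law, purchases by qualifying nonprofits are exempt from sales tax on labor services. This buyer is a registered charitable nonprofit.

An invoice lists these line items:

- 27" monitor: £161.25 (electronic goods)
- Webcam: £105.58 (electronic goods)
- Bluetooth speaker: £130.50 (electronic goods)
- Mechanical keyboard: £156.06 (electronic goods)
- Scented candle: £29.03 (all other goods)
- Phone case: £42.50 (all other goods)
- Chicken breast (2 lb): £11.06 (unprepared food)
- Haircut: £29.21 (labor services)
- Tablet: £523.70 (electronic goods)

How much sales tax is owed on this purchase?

£68.59

27" monitor £161.25: electronic goods → 5.75% → £9.27
Webcam £105.58: electronic goods → 5.75% → £6.07
Bluetooth speaker £130.50: electronic goods → 5.75% → £7.50
Mechanical keyboard £156.06: electronic goods → 5.75% → £8.97
Scented candle £29.03: all other goods → 8.25% → £2.39
Phone case £42.50: all other goods → 8.25% → £3.51
Chicken breast (2 lb) £11.06: unprepared food → 7% → £0.77
Haircut £29.21: labor services, buyer-exempt → 0% → £0.00
Tablet £523.70: electronic goods → 5.75% → £30.11
Total tax = £9.27 + £6.07 + £7.50 + £8.97 + £2.39 + £3.51 + £0.77 + £30.11 = £68.59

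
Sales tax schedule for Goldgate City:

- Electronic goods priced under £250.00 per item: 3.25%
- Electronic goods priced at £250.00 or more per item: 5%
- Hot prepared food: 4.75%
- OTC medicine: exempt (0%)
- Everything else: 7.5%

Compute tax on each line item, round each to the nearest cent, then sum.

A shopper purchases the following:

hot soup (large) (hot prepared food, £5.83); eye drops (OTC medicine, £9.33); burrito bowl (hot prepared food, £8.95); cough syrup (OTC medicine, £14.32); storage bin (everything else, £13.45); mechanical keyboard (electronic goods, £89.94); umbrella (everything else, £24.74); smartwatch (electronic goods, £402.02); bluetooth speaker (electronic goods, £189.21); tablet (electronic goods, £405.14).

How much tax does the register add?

£53.01

Hot soup (large) £5.83: hot prepared food → 4.75% → £0.28
Eye drops £9.33: OTC medicine → 0% → £0.00
Burrito bowl £8.95: hot prepared food → 4.75% → £0.43
Cough syrup £14.32: OTC medicine → 0% → £0.00
Storage bin £13.45: everything else → 7.5% → £1.01
Mechanical keyboard £89.94: electronic goods, under £250.00 → 3.25% → £2.92
Umbrella £24.74: everything else → 7.5% → £1.86
Smartwatch £402.02: electronic goods, £250.00 or more → 5% → £20.10
Bluetooth speaker £189.21: electronic goods, under £250.00 → 3.25% → £6.15
Tablet £405.14: electronic goods, £250.00 or more → 5% → £20.26
Total tax = £0.28 + £0.43 + £1.01 + £2.92 + £1.86 + £20.10 + £6.15 + £20.26 = £53.01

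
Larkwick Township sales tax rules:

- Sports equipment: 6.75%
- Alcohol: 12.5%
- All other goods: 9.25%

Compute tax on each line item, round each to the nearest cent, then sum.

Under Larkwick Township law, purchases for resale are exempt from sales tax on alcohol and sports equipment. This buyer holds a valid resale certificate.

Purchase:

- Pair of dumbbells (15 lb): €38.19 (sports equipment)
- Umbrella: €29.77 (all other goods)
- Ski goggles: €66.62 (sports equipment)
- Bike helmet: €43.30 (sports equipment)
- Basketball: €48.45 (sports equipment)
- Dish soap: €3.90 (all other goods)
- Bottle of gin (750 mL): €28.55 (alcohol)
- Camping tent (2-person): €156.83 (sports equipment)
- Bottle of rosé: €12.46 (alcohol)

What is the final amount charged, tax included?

€431.18

Pair of dumbbells (15 lb) €38.19: sports equipment, buyer-exempt → 0% → €0.00
Umbrella €29.77: all other goods → 9.25% → €2.75
Ski goggles €66.62: sports equipment, buyer-exempt → 0% → €0.00
Bike helmet €43.30: sports equipment, buyer-exempt → 0% → €0.00
Basketball €48.45: sports equipment, buyer-exempt → 0% → €0.00
Dish soap €3.90: all other goods → 9.25% → €0.36
Bottle of gin (750 mL) €28.55: alcohol, buyer-exempt → 0% → €0.00
Camping tent (2-person) €156.83: sports equipment, buyer-exempt → 0% → €0.00
Bottle of rosé €12.46: alcohol, buyer-exempt → 0% → €0.00
Subtotal = €428.07; tax = €3.11; total due = €431.18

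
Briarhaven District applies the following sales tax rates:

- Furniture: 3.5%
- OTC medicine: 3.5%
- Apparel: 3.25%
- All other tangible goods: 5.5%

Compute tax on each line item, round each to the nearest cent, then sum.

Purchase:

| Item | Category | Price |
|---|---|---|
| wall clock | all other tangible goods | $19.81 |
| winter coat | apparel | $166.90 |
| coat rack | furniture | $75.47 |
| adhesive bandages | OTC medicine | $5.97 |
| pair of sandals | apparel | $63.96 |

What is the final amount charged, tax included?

Wall clock $19.81: all other tangible goods → 5.5% → $1.09
Winter coat $166.90: apparel → 3.25% → $5.42
Coat rack $75.47: furniture → 3.5% → $2.64
Adhesive bandages $5.97: OTC medicine → 3.5% → $0.21
Pair of sandals $63.96: apparel → 3.25% → $2.08
Subtotal = $332.11; tax = $11.44; total due = $343.55

$343.55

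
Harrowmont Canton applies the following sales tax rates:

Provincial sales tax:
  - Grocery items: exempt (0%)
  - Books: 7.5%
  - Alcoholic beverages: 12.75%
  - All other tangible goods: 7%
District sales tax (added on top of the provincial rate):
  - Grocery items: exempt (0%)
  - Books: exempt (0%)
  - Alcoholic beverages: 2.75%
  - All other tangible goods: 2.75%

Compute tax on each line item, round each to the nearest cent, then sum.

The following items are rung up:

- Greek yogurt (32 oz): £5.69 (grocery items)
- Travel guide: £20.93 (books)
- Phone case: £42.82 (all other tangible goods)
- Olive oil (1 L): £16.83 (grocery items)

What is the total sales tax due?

Greek yogurt (32 oz) £5.69: grocery items → 0% + 0% district = 0% → £0.00
Travel guide £20.93: books → 7.5% + 0% district = 7.5% → £1.57
Phone case £42.82: all other tangible goods → 7% + 2.75% district = 9.75% → £4.17
Olive oil (1 L) £16.83: grocery items → 0% + 0% district = 0% → £0.00
Total tax = £1.57 + £4.17 = £5.74

£5.74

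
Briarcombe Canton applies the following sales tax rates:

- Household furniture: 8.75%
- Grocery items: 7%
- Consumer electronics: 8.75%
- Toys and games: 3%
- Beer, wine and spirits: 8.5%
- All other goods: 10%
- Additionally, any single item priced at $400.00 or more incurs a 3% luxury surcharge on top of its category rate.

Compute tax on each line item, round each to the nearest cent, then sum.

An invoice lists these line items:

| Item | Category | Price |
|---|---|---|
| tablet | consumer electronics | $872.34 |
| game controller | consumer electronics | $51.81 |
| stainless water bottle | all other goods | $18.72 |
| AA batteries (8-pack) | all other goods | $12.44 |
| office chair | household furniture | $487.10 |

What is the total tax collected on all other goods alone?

$3.11

Stainless water bottle $18.72: all other goods → 10% → $1.87
AA batteries (8-pack) $12.44: all other goods → 10% → $1.24
Tax on all other goods = $1.87 + $1.24 = $3.11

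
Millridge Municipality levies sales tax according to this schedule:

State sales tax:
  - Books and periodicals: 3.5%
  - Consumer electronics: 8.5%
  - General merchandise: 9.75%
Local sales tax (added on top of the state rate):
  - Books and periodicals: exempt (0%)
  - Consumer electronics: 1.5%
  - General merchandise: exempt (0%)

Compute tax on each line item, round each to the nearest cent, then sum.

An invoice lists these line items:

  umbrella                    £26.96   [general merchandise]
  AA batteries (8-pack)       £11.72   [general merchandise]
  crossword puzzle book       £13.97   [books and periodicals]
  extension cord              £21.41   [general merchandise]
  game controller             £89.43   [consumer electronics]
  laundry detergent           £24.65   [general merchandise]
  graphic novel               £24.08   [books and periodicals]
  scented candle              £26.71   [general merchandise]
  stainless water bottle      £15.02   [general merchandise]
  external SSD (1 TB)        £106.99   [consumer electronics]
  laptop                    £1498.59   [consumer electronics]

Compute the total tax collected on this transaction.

Umbrella £26.96: general merchandise → 9.75% + 0% local = 9.75% → £2.63
AA batteries (8-pack) £11.72: general merchandise → 9.75% + 0% local = 9.75% → £1.14
Crossword puzzle book £13.97: books and periodicals → 3.5% + 0% local = 3.5% → £0.49
Extension cord £21.41: general merchandise → 9.75% + 0% local = 9.75% → £2.09
Game controller £89.43: consumer electronics → 8.5% + 1.5% local = 10% → £8.94
Laundry detergent £24.65: general merchandise → 9.75% + 0% local = 9.75% → £2.40
Graphic novel £24.08: books and periodicals → 3.5% + 0% local = 3.5% → £0.84
Scented candle £26.71: general merchandise → 9.75% + 0% local = 9.75% → £2.60
Stainless water bottle £15.02: general merchandise → 9.75% + 0% local = 9.75% → £1.46
External SSD (1 TB) £106.99: consumer electronics → 8.5% + 1.5% local = 10% → £10.70
Laptop £1498.59: consumer electronics → 8.5% + 1.5% local = 10% → £149.86
Total tax = £2.63 + £1.14 + £0.49 + £2.09 + £8.94 + £2.40 + £0.84 + £2.60 + £1.46 + £10.70 + £149.86 = £183.15

£183.15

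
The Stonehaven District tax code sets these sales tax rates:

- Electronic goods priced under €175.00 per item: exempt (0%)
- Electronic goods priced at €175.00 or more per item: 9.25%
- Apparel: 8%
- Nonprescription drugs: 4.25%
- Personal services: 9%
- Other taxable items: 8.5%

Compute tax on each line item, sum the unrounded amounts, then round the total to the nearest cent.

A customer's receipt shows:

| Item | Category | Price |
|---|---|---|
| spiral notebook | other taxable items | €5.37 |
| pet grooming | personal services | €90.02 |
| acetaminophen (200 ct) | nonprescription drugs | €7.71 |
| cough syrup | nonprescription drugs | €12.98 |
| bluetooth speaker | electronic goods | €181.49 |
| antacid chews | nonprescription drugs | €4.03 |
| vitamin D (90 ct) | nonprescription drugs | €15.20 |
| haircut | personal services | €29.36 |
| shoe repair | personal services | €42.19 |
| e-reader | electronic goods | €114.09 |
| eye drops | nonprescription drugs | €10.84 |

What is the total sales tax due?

€33.94

Spiral notebook €5.37: other taxable items → 8.5% → €0.45645
Pet grooming €90.02: personal services → 9% → €8.1018
Acetaminophen (200 ct) €7.71: nonprescription drugs → 4.25% → €0.327675
Cough syrup €12.98: nonprescription drugs → 4.25% → €0.55165
Bluetooth speaker €181.49: electronic goods, €175.00 or more → 9.25% → €16.787825
Antacid chews €4.03: nonprescription drugs → 4.25% → €0.171275
Vitamin D (90 ct) €15.20: nonprescription drugs → 4.25% → €0.646
Haircut €29.36: personal services → 9% → €2.6424
Shoe repair €42.19: personal services → 9% → €3.7971
E-reader €114.09: electronic goods, under €175.00 → 0% → €0.00
Eye drops €10.84: nonprescription drugs → 4.25% → €0.4607
Unrounded tax sum = €33.942875 → €33.94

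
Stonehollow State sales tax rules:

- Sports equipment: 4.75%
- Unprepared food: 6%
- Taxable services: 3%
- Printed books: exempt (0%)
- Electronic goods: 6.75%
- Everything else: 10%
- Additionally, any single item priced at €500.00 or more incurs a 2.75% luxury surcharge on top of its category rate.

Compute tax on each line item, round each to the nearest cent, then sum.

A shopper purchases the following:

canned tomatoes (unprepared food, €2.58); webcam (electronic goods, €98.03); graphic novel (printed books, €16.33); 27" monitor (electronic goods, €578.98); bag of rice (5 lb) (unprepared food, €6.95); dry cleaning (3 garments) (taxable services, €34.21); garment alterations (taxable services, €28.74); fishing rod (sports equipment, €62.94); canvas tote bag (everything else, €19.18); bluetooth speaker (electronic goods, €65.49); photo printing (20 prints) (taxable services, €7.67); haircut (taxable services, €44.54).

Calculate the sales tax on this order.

€74.98

Canned tomatoes €2.58: unprepared food → 6% → €0.15
Webcam €98.03: electronic goods → 6.75% → €6.62
Graphic novel €16.33: printed books → 0% → €0.00
27" monitor €578.98: electronic goods → 6.75% + 2.75% surcharge = 9.5% → €55.00
Bag of rice (5 lb) €6.95: unprepared food → 6% → €0.42
Dry cleaning (3 garments) €34.21: taxable services → 3% → €1.03
Garment alterations €28.74: taxable services → 3% → €0.86
Fishing rod €62.94: sports equipment → 4.75% → €2.99
Canvas tote bag €19.18: everything else → 10% → €1.92
Bluetooth speaker €65.49: electronic goods → 6.75% → €4.42
Photo printing (20 prints) €7.67: taxable services → 3% → €0.23
Haircut €44.54: taxable services → 3% → €1.34
Total tax = €0.15 + €6.62 + €55.00 + €0.42 + €1.03 + €0.86 + €2.99 + €1.92 + €4.42 + €0.23 + €1.34 = €74.98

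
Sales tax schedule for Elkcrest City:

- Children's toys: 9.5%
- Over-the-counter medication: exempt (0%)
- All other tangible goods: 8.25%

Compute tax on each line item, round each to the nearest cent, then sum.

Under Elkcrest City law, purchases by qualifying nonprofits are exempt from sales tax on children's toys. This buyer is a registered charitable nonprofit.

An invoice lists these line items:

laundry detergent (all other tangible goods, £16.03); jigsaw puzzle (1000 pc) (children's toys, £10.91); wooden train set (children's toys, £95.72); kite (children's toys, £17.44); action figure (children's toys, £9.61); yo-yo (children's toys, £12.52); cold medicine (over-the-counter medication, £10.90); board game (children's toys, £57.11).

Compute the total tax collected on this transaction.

£1.32

Laundry detergent £16.03: all other tangible goods → 8.25% → £1.32
Jigsaw puzzle (1000 pc) £10.91: children's toys, buyer-exempt → 0% → £0.00
Wooden train set £95.72: children's toys, buyer-exempt → 0% → £0.00
Kite £17.44: children's toys, buyer-exempt → 0% → £0.00
Action figure £9.61: children's toys, buyer-exempt → 0% → £0.00
Yo-yo £12.52: children's toys, buyer-exempt → 0% → £0.00
Cold medicine £10.90: over-the-counter medication → 0% → £0.00
Board game £57.11: children's toys, buyer-exempt → 0% → £0.00
Total tax = £1.32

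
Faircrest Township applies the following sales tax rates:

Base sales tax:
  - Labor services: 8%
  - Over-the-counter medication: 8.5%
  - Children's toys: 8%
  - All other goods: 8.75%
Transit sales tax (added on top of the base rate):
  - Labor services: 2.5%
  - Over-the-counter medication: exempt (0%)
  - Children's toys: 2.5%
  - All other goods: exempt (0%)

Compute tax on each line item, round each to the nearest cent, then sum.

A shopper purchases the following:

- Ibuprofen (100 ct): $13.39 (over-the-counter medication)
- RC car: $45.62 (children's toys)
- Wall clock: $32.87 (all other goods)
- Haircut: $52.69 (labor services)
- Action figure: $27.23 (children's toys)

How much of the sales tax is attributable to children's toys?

$7.65

RC car $45.62: children's toys → 8% + 2.5% transit = 10.5% → $4.79
Action figure $27.23: children's toys → 8% + 2.5% transit = 10.5% → $2.86
Tax on children's toys = $4.79 + $2.86 = $7.65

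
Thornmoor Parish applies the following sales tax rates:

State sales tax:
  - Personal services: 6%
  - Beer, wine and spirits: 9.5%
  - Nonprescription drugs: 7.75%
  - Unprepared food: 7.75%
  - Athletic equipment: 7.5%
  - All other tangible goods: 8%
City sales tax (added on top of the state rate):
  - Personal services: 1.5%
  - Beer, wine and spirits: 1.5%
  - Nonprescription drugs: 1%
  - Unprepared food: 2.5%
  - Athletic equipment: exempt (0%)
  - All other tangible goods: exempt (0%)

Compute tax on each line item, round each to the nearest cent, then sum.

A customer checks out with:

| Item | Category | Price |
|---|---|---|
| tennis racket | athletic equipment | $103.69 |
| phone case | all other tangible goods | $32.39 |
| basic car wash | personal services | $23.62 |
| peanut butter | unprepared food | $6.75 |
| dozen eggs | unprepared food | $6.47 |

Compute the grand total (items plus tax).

$186.41

Tennis racket $103.69: athletic equipment → 7.5% + 0% city = 7.5% → $7.78
Phone case $32.39: all other tangible goods → 8% + 0% city = 8% → $2.59
Basic car wash $23.62: personal services → 6% + 1.5% city = 7.5% → $1.77
Peanut butter $6.75: unprepared food → 7.75% + 2.5% city = 10.25% → $0.69
Dozen eggs $6.47: unprepared food → 7.75% + 2.5% city = 10.25% → $0.66
Subtotal = $172.92; tax = $13.49; total due = $186.41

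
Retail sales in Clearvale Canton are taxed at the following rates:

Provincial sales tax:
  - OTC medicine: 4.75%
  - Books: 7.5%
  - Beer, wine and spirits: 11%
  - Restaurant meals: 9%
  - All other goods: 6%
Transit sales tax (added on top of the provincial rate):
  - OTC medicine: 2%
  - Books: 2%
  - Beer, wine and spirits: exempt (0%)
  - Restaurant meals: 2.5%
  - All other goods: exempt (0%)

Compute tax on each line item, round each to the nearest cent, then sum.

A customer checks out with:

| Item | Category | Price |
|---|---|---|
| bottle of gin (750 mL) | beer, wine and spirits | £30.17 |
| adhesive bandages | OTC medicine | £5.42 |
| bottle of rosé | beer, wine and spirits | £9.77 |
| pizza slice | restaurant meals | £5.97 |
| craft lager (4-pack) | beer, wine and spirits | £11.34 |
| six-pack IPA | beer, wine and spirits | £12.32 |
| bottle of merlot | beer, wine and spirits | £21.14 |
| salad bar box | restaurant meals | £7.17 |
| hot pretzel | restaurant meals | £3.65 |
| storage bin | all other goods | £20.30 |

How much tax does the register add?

Bottle of gin (750 mL) £30.17: beer, wine and spirits → 11% + 0% transit = 11% → £3.32
Adhesive bandages £5.42: OTC medicine → 4.75% + 2% transit = 6.75% → £0.37
Bottle of rosé £9.77: beer, wine and spirits → 11% + 0% transit = 11% → £1.07
Pizza slice £5.97: restaurant meals → 9% + 2.5% transit = 11.5% → £0.69
Craft lager (4-pack) £11.34: beer, wine and spirits → 11% + 0% transit = 11% → £1.25
Six-pack IPA £12.32: beer, wine and spirits → 11% + 0% transit = 11% → £1.36
Bottle of merlot £21.14: beer, wine and spirits → 11% + 0% transit = 11% → £2.33
Salad bar box £7.17: restaurant meals → 9% + 2.5% transit = 11.5% → £0.82
Hot pretzel £3.65: restaurant meals → 9% + 2.5% transit = 11.5% → £0.42
Storage bin £20.30: all other goods → 6% + 0% transit = 6% → £1.22
Total tax = £3.32 + £0.37 + £1.07 + £0.69 + £1.25 + £1.36 + £2.33 + £0.82 + £0.42 + £1.22 = £12.85

£12.85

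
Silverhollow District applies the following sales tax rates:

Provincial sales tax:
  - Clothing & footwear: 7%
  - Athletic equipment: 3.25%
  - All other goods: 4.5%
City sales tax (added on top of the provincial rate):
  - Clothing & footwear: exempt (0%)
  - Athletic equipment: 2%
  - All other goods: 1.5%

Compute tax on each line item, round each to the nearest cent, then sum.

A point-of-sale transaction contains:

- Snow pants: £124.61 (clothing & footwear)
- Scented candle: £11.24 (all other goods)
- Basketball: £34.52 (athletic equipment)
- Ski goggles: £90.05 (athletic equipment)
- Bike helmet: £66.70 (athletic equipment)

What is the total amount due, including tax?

£346.55

Snow pants £124.61: clothing & footwear → 7% + 0% city = 7% → £8.72
Scented candle £11.24: all other goods → 4.5% + 1.5% city = 6% → £0.67
Basketball £34.52: athletic equipment → 3.25% + 2% city = 5.25% → £1.81
Ski goggles £90.05: athletic equipment → 3.25% + 2% city = 5.25% → £4.73
Bike helmet £66.70: athletic equipment → 3.25% + 2% city = 5.25% → £3.50
Subtotal = £327.12; tax = £19.43; total due = £346.55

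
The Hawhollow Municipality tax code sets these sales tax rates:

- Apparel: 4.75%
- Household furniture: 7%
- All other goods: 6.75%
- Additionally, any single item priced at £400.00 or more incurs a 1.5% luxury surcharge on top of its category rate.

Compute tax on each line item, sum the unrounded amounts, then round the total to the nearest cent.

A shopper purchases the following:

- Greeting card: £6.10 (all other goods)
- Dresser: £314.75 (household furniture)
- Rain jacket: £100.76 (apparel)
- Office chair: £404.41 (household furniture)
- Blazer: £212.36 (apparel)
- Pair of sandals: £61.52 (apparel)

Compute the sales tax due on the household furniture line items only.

Dresser £314.75: household furniture → 7% → £22.0325
Office chair £404.41: household furniture → 7% + 1.5% surcharge = 8.5% → £34.37485
Tax on household furniture: unrounded sum = £56.40735 → £56.41

£56.41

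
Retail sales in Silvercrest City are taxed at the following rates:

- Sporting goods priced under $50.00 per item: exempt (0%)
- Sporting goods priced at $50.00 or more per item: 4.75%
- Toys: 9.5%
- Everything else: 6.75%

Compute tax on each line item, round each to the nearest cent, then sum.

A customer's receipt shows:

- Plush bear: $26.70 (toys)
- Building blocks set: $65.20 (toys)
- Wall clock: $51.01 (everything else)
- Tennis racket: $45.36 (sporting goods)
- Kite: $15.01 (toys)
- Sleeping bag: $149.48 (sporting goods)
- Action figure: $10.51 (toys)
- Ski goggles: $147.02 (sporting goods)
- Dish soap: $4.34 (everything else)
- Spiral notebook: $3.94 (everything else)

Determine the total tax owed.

$29.24

Plush bear $26.70: toys → 9.5% → $2.54
Building blocks set $65.20: toys → 9.5% → $6.19
Wall clock $51.01: everything else → 6.75% → $3.44
Tennis racket $45.36: sporting goods, under $50.00 → 0% → $0.00
Kite $15.01: toys → 9.5% → $1.43
Sleeping bag $149.48: sporting goods, $50.00 or more → 4.75% → $7.10
Action figure $10.51: toys → 9.5% → $1.00
Ski goggles $147.02: sporting goods, $50.00 or more → 4.75% → $6.98
Dish soap $4.34: everything else → 6.75% → $0.29
Spiral notebook $3.94: everything else → 6.75% → $0.27
Total tax = $2.54 + $6.19 + $3.44 + $1.43 + $7.10 + $1.00 + $6.98 + $0.29 + $0.27 = $29.24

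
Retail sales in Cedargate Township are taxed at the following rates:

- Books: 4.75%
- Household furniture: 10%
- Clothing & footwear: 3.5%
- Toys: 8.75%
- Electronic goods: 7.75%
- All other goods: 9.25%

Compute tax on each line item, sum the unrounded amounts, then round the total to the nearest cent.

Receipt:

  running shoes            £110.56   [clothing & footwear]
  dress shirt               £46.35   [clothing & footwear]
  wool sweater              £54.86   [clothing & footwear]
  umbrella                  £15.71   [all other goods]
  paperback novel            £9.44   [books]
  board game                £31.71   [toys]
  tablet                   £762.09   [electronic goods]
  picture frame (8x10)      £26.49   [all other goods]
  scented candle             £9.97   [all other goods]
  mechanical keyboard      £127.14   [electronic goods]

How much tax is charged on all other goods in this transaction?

£4.83

Umbrella £15.71: all other goods → 9.25% → £1.453175
Picture frame (8x10) £26.49: all other goods → 9.25% → £2.450325
Scented candle £9.97: all other goods → 9.25% → £0.922225
Tax on all other goods: unrounded sum = £4.825725 → £4.83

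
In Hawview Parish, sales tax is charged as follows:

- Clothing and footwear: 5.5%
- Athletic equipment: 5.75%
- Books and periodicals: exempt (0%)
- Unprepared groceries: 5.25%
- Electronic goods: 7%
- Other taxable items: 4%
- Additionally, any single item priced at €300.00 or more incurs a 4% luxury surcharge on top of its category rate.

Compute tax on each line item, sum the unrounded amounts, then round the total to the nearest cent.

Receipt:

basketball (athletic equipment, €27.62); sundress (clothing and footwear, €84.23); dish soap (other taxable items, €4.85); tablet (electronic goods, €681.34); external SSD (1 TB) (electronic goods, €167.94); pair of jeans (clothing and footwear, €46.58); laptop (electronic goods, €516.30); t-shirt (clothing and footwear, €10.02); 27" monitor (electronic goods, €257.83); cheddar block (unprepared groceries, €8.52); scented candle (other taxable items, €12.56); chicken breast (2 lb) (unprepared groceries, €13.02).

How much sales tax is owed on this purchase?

Basketball €27.62: athletic equipment → 5.75% → €1.58815
Sundress €84.23: clothing and footwear → 5.5% → €4.63265
Dish soap €4.85: other taxable items → 4% → €0.194
Tablet €681.34: electronic goods → 7% + 4% surcharge = 11% → €74.9474
External SSD (1 TB) €167.94: electronic goods → 7% → €11.7558
Pair of jeans €46.58: clothing and footwear → 5.5% → €2.5619
Laptop €516.30: electronic goods → 7% + 4% surcharge = 11% → €56.793
T-shirt €10.02: clothing and footwear → 5.5% → €0.5511
27" monitor €257.83: electronic goods → 7% → €18.0481
Cheddar block €8.52: unprepared groceries → 5.25% → €0.4473
Scented candle €12.56: other taxable items → 4% → €0.5024
Chicken breast (2 lb) €13.02: unprepared groceries → 5.25% → €0.68355
Unrounded tax sum = €172.70535 → €172.71

€172.71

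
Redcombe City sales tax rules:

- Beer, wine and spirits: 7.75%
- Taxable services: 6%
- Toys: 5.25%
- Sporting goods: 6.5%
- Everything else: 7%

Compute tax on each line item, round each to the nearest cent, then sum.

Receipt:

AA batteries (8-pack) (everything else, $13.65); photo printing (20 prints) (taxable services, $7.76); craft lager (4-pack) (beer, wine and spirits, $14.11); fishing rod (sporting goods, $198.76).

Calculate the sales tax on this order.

$15.44

AA batteries (8-pack) $13.65: everything else → 7% → $0.96
Photo printing (20 prints) $7.76: taxable services → 6% → $0.47
Craft lager (4-pack) $14.11: beer, wine and spirits → 7.75% → $1.09
Fishing rod $198.76: sporting goods → 6.5% → $12.92
Total tax = $0.96 + $0.47 + $1.09 + $12.92 = $15.44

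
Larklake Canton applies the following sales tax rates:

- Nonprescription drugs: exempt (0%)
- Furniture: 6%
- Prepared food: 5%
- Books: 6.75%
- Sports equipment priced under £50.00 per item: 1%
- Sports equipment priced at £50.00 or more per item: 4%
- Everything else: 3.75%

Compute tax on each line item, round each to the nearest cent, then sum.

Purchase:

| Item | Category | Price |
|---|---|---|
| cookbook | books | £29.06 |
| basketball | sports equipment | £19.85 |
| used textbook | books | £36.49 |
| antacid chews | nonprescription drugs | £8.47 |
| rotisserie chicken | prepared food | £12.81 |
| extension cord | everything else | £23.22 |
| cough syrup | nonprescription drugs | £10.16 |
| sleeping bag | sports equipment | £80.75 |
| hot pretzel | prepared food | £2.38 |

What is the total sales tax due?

Cookbook £29.06: books → 6.75% → £1.96
Basketball £19.85: sports equipment, under £50.00 → 1% → £0.20
Used textbook £36.49: books → 6.75% → £2.46
Antacid chews £8.47: nonprescription drugs → 0% → £0.00
Rotisserie chicken £12.81: prepared food → 5% → £0.64
Extension cord £23.22: everything else → 3.75% → £0.87
Cough syrup £10.16: nonprescription drugs → 0% → £0.00
Sleeping bag £80.75: sports equipment, £50.00 or more → 4% → £3.23
Hot pretzel £2.38: prepared food → 5% → £0.12
Total tax = £1.96 + £0.20 + £2.46 + £0.64 + £0.87 + £3.23 + £0.12 = £9.48

£9.48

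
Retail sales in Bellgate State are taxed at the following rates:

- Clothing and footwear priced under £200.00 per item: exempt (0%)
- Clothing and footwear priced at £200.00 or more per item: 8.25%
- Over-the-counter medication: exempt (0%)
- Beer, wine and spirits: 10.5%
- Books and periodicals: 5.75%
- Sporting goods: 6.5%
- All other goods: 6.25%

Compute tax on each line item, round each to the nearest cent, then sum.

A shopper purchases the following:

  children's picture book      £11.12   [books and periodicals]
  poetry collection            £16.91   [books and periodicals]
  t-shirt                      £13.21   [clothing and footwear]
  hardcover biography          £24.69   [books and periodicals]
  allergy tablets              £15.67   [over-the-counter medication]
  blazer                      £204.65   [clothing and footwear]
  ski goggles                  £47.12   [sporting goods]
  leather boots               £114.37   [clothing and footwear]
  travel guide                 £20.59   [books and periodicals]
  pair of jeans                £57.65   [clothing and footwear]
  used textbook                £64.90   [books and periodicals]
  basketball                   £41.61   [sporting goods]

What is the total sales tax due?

£30.58

Children's picture book £11.12: books and periodicals → 5.75% → £0.64
Poetry collection £16.91: books and periodicals → 5.75% → £0.97
T-shirt £13.21: clothing and footwear, under £200.00 → 0% → £0.00
Hardcover biography £24.69: books and periodicals → 5.75% → £1.42
Allergy tablets £15.67: over-the-counter medication → 0% → £0.00
Blazer £204.65: clothing and footwear, £200.00 or more → 8.25% → £16.88
Ski goggles £47.12: sporting goods → 6.5% → £3.06
Leather boots £114.37: clothing and footwear, under £200.00 → 0% → £0.00
Travel guide £20.59: books and periodicals → 5.75% → £1.18
Pair of jeans £57.65: clothing and footwear, under £200.00 → 0% → £0.00
Used textbook £64.90: books and periodicals → 5.75% → £3.73
Basketball £41.61: sporting goods → 6.5% → £2.70
Total tax = £0.64 + £0.97 + £1.42 + £16.88 + £3.06 + £1.18 + £3.73 + £2.70 = £30.58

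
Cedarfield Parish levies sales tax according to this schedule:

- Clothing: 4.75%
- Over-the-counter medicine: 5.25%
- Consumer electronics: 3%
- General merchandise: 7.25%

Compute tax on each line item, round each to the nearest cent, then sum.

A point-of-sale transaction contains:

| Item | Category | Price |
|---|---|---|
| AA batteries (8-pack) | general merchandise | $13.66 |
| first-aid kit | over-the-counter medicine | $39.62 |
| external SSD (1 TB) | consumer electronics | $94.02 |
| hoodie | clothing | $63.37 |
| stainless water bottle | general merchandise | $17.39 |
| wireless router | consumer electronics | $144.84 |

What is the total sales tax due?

AA batteries (8-pack) $13.66: general merchandise → 7.25% → $0.99
First-aid kit $39.62: over-the-counter medicine → 5.25% → $2.08
External SSD (1 TB) $94.02: consumer electronics → 3% → $2.82
Hoodie $63.37: clothing → 4.75% → $3.01
Stainless water bottle $17.39: general merchandise → 7.25% → $1.26
Wireless router $144.84: consumer electronics → 3% → $4.35
Total tax = $0.99 + $2.08 + $2.82 + $3.01 + $1.26 + $4.35 = $14.51

$14.51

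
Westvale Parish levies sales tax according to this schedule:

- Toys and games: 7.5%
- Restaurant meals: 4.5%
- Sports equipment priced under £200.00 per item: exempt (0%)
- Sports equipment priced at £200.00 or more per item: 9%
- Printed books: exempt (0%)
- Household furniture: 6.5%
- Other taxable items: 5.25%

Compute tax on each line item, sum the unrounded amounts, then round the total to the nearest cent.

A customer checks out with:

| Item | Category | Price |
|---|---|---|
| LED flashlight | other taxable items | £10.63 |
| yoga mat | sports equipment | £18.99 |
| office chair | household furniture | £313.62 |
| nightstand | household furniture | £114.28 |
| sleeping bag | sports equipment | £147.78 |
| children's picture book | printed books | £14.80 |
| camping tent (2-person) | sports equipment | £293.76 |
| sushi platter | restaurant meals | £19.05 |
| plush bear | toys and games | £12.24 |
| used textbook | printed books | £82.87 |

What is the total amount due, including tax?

£1084.61

LED flashlight £10.63: other taxable items → 5.25% → £0.558075
Yoga mat £18.99: sports equipment, under £200.00 → 0% → £0.00
Office chair £313.62: household furniture → 6.5% → £20.3853
Nightstand £114.28: household furniture → 6.5% → £7.4282
Sleeping bag £147.78: sports equipment, under £200.00 → 0% → £0.00
Children's picture book £14.80: printed books → 0% → £0.00
Camping tent (2-person) £293.76: sports equipment, £200.00 or more → 9% → £26.4384
Sushi platter £19.05: restaurant meals → 4.5% → £0.85725
Plush bear £12.24: toys and games → 7.5% → £0.918
Used textbook £82.87: printed books → 0% → £0.00
Subtotal = £1028.02; unrounded tax = £56.585225 → £56.59; total due = £1084.61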